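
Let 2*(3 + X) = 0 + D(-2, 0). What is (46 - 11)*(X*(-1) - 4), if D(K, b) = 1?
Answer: -105/2 ≈ -52.500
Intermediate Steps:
X = -5/2 (X = -3 + (0 + 1)/2 = -3 + (1/2)*1 = -3 + 1/2 = -5/2 ≈ -2.5000)
(46 - 11)*(X*(-1) - 4) = (46 - 11)*(-5/2*(-1) - 4) = 35*(5/2 - 4) = 35*(-3/2) = -105/2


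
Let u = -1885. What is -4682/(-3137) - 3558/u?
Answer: 19987016/5913245 ≈ 3.3800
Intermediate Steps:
-4682/(-3137) - 3558/u = -4682/(-3137) - 3558/(-1885) = -4682*(-1/3137) - 3558*(-1/1885) = 4682/3137 + 3558/1885 = 19987016/5913245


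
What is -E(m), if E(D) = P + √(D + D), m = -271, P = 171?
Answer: -171 - I*√542 ≈ -171.0 - 23.281*I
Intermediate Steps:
E(D) = 171 + √2*√D (E(D) = 171 + √(D + D) = 171 + √(2*D) = 171 + √2*√D)
-E(m) = -(171 + √2*√(-271)) = -(171 + √2*(I*√271)) = -(171 + I*√542) = -171 - I*√542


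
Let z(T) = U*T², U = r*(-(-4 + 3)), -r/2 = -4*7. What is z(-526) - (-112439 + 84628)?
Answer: 15521667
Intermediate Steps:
r = 56 (r = -(-8)*7 = -2*(-28) = 56)
U = 56 (U = 56*(-(-4 + 3)) = 56*(-1*(-1)) = 56*1 = 56)
z(T) = 56*T²
z(-526) - (-112439 + 84628) = 56*(-526)² - (-112439 + 84628) = 56*276676 - 1*(-27811) = 15493856 + 27811 = 15521667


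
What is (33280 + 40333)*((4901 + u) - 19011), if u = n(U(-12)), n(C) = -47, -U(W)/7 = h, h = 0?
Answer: -1042139241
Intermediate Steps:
U(W) = 0 (U(W) = -7*0 = 0)
u = -47
(33280 + 40333)*((4901 + u) - 19011) = (33280 + 40333)*((4901 - 47) - 19011) = 73613*(4854 - 19011) = 73613*(-14157) = -1042139241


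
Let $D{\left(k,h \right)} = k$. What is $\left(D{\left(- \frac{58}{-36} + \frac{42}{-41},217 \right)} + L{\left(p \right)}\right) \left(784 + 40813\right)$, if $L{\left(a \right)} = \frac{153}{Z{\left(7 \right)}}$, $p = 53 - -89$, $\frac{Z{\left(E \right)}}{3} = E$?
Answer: $\frac{1691708393}{5166} \approx 3.2747 \cdot 10^{5}$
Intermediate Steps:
$Z{\left(E \right)} = 3 E$
$p = 142$ ($p = 53 + 89 = 142$)
$L{\left(a \right)} = \frac{51}{7}$ ($L{\left(a \right)} = \frac{153}{3 \cdot 7} = \frac{153}{21} = 153 \cdot \frac{1}{21} = \frac{51}{7}$)
$\left(D{\left(- \frac{58}{-36} + \frac{42}{-41},217 \right)} + L{\left(p \right)}\right) \left(784 + 40813\right) = \left(\left(- \frac{58}{-36} + \frac{42}{-41}\right) + \frac{51}{7}\right) \left(784 + 40813\right) = \left(\left(\left(-58\right) \left(- \frac{1}{36}\right) + 42 \left(- \frac{1}{41}\right)\right) + \frac{51}{7}\right) 41597 = \left(\left(\frac{29}{18} - \frac{42}{41}\right) + \frac{51}{7}\right) 41597 = \left(\frac{433}{738} + \frac{51}{7}\right) 41597 = \frac{40669}{5166} \cdot 41597 = \frac{1691708393}{5166}$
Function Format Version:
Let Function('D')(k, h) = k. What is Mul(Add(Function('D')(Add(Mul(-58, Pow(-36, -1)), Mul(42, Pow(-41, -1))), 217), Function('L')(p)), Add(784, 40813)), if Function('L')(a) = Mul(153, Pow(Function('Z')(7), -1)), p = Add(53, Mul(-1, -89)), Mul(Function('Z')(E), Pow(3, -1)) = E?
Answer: Rational(1691708393, 5166) ≈ 3.2747e+5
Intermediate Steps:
Function('Z')(E) = Mul(3, E)
p = 142 (p = Add(53, 89) = 142)
Function('L')(a) = Rational(51, 7) (Function('L')(a) = Mul(153, Pow(Mul(3, 7), -1)) = Mul(153, Pow(21, -1)) = Mul(153, Rational(1, 21)) = Rational(51, 7))
Mul(Add(Function('D')(Add(Mul(-58, Pow(-36, -1)), Mul(42, Pow(-41, -1))), 217), Function('L')(p)), Add(784, 40813)) = Mul(Add(Add(Mul(-58, Pow(-36, -1)), Mul(42, Pow(-41, -1))), Rational(51, 7)), Add(784, 40813)) = Mul(Add(Add(Mul(-58, Rational(-1, 36)), Mul(42, Rational(-1, 41))), Rational(51, 7)), 41597) = Mul(Add(Add(Rational(29, 18), Rational(-42, 41)), Rational(51, 7)), 41597) = Mul(Add(Rational(433, 738), Rational(51, 7)), 41597) = Mul(Rational(40669, 5166), 41597) = Rational(1691708393, 5166)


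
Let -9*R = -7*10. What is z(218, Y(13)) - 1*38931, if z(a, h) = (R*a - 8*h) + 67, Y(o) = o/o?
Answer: -334588/9 ≈ -37176.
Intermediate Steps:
R = 70/9 (R = -(-7)*10/9 = -⅑*(-70) = 70/9 ≈ 7.7778)
Y(o) = 1
z(a, h) = 67 - 8*h + 70*a/9 (z(a, h) = (70*a/9 - 8*h) + 67 = (-8*h + 70*a/9) + 67 = 67 - 8*h + 70*a/9)
z(218, Y(13)) - 1*38931 = (67 - 8*1 + (70/9)*218) - 1*38931 = (67 - 8 + 15260/9) - 38931 = 15791/9 - 38931 = -334588/9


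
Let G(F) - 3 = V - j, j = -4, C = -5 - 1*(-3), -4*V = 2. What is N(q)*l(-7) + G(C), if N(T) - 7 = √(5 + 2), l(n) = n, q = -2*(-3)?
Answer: -85/2 - 7*√7 ≈ -61.020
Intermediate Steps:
q = 6
V = -½ (V = -¼*2 = -½ ≈ -0.50000)
C = -2 (C = -5 + 3 = -2)
N(T) = 7 + √7 (N(T) = 7 + √(5 + 2) = 7 + √7)
G(F) = 13/2 (G(F) = 3 + (-½ - 1*(-4)) = 3 + (-½ + 4) = 3 + 7/2 = 13/2)
N(q)*l(-7) + G(C) = (7 + √7)*(-7) + 13/2 = (-49 - 7*√7) + 13/2 = -85/2 - 7*√7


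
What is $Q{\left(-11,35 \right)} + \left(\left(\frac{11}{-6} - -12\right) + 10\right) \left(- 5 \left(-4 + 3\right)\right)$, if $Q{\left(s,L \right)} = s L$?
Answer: $- \frac{1705}{6} \approx -284.17$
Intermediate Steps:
$Q{\left(s,L \right)} = L s$
$Q{\left(-11,35 \right)} + \left(\left(\frac{11}{-6} - -12\right) + 10\right) \left(- 5 \left(-4 + 3\right)\right) = 35 \left(-11\right) + \left(\left(\frac{11}{-6} - -12\right) + 10\right) \left(- 5 \left(-4 + 3\right)\right) = -385 + \left(\left(11 \left(- \frac{1}{6}\right) + 12\right) + 10\right) \left(\left(-5\right) \left(-1\right)\right) = -385 + \left(\left(- \frac{11}{6} + 12\right) + 10\right) 5 = -385 + \left(\frac{61}{6} + 10\right) 5 = -385 + \frac{121}{6} \cdot 5 = -385 + \frac{605}{6} = - \frac{1705}{6}$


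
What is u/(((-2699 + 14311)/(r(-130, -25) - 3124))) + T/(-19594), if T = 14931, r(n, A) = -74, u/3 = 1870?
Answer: -87926255523/56881382 ≈ -1545.8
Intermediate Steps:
u = 5610 (u = 3*1870 = 5610)
u/(((-2699 + 14311)/(r(-130, -25) - 3124))) + T/(-19594) = 5610/(((-2699 + 14311)/(-74 - 3124))) + 14931/(-19594) = 5610/((11612/(-3198))) + 14931*(-1/19594) = 5610/((11612*(-1/3198))) - 14931/19594 = 5610/(-5806/1599) - 14931/19594 = 5610*(-1599/5806) - 14931/19594 = -4485195/2903 - 14931/19594 = -87926255523/56881382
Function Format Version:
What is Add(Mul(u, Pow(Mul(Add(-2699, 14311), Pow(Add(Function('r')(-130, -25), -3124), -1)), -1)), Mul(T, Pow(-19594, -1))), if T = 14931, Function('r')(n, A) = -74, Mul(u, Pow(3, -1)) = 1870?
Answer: Rational(-87926255523, 56881382) ≈ -1545.8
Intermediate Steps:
u = 5610 (u = Mul(3, 1870) = 5610)
Add(Mul(u, Pow(Mul(Add(-2699, 14311), Pow(Add(Function('r')(-130, -25), -3124), -1)), -1)), Mul(T, Pow(-19594, -1))) = Add(Mul(5610, Pow(Mul(Add(-2699, 14311), Pow(Add(-74, -3124), -1)), -1)), Mul(14931, Pow(-19594, -1))) = Add(Mul(5610, Pow(Mul(11612, Pow(-3198, -1)), -1)), Mul(14931, Rational(-1, 19594))) = Add(Mul(5610, Pow(Mul(11612, Rational(-1, 3198)), -1)), Rational(-14931, 19594)) = Add(Mul(5610, Pow(Rational(-5806, 1599), -1)), Rational(-14931, 19594)) = Add(Mul(5610, Rational(-1599, 5806)), Rational(-14931, 19594)) = Add(Rational(-4485195, 2903), Rational(-14931, 19594)) = Rational(-87926255523, 56881382)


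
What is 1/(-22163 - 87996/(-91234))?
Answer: -45617/1010965573 ≈ -4.5122e-5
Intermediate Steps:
1/(-22163 - 87996/(-91234)) = 1/(-22163 - 87996*(-1/91234)) = 1/(-22163 + 43998/45617) = 1/(-1010965573/45617) = -45617/1010965573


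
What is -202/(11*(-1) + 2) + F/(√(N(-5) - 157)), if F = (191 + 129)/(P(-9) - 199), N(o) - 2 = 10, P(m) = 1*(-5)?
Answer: 202/9 + 16*I*√145/1479 ≈ 22.444 + 0.13027*I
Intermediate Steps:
P(m) = -5
N(o) = 12 (N(o) = 2 + 10 = 12)
F = -80/51 (F = (191 + 129)/(-5 - 199) = 320/(-204) = 320*(-1/204) = -80/51 ≈ -1.5686)
-202/(11*(-1) + 2) + F/(√(N(-5) - 157)) = -202/(11*(-1) + 2) - 80/(51*√(12 - 157)) = -202/(-11 + 2) - 80*(-I*√145/145)/51 = -202/(-9) - 80*(-I*√145/145)/51 = -202*(-⅑) - (-16)*I*√145/1479 = 202/9 + 16*I*√145/1479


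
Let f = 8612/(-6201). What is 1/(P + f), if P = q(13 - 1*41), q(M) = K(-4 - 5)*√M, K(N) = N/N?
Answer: -13350753/287708443 - 38452401*I*√7/575416886 ≈ -0.046404 - 0.1768*I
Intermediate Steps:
f = -8612/6201 (f = 8612*(-1/6201) = -8612/6201 ≈ -1.3888)
K(N) = 1
q(M) = √M (q(M) = 1*√M = √M)
P = 2*I*√7 (P = √(13 - 1*41) = √(13 - 41) = √(-28) = 2*I*√7 ≈ 5.2915*I)
1/(P + f) = 1/(2*I*√7 - 8612/6201) = 1/(-8612/6201 + 2*I*√7)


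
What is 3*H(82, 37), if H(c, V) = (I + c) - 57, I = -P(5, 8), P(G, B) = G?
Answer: 60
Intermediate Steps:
I = -5 (I = -1*5 = -5)
H(c, V) = -62 + c (H(c, V) = (-5 + c) - 57 = -62 + c)
3*H(82, 37) = 3*(-62 + 82) = 3*20 = 60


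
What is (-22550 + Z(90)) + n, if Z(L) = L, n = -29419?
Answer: -51879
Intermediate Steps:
(-22550 + Z(90)) + n = (-22550 + 90) - 29419 = -22460 - 29419 = -51879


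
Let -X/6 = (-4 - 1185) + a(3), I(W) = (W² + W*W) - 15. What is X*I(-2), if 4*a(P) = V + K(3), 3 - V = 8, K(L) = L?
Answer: -49959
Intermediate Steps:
V = -5 (V = 3 - 1*8 = 3 - 8 = -5)
I(W) = -15 + 2*W² (I(W) = (W² + W²) - 15 = 2*W² - 15 = -15 + 2*W²)
a(P) = -½ (a(P) = (-5 + 3)/4 = (¼)*(-2) = -½)
X = 7137 (X = -6*((-4 - 1185) - ½) = -6*(-1189 - ½) = -6*(-2379/2) = 7137)
X*I(-2) = 7137*(-15 + 2*(-2)²) = 7137*(-15 + 2*4) = 7137*(-15 + 8) = 7137*(-7) = -49959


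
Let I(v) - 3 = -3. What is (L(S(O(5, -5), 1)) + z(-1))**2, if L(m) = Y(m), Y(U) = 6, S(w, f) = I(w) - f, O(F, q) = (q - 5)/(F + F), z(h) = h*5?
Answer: 1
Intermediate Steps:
I(v) = 0 (I(v) = 3 - 3 = 0)
z(h) = 5*h
O(F, q) = (-5 + q)/(2*F) (O(F, q) = (-5 + q)/((2*F)) = (-5 + q)*(1/(2*F)) = (-5 + q)/(2*F))
S(w, f) = -f (S(w, f) = 0 - f = -f)
L(m) = 6
(L(S(O(5, -5), 1)) + z(-1))**2 = (6 + 5*(-1))**2 = (6 - 5)**2 = 1**2 = 1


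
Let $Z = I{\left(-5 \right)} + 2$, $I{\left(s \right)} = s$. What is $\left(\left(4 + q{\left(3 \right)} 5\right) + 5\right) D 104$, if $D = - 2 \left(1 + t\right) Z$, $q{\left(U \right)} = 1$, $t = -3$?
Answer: $-17472$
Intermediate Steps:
$Z = -3$ ($Z = -5 + 2 = -3$)
$D = -12$ ($D = - 2 \left(1 - 3\right) \left(-3\right) = \left(-2\right) \left(-2\right) \left(-3\right) = 4 \left(-3\right) = -12$)
$\left(\left(4 + q{\left(3 \right)} 5\right) + 5\right) D 104 = \left(\left(4 + 1 \cdot 5\right) + 5\right) \left(-12\right) 104 = \left(\left(4 + 5\right) + 5\right) \left(-12\right) 104 = \left(9 + 5\right) \left(-12\right) 104 = 14 \left(-12\right) 104 = \left(-168\right) 104 = -17472$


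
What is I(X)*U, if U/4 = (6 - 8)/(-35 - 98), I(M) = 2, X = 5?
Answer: 16/133 ≈ 0.12030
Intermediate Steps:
U = 8/133 (U = 4*((6 - 8)/(-35 - 98)) = 4*(-2/(-133)) = 4*(-2*(-1/133)) = 4*(2/133) = 8/133 ≈ 0.060150)
I(X)*U = 2*(8/133) = 16/133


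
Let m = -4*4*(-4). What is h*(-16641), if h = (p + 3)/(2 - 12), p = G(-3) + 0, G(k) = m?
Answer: 1114947/10 ≈ 1.1149e+5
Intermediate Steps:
m = 64 (m = -16*(-4) = 64)
G(k) = 64
p = 64 (p = 64 + 0 = 64)
h = -67/10 (h = (64 + 3)/(2 - 12) = 67/(-10) = 67*(-1/10) = -67/10 ≈ -6.7000)
h*(-16641) = -67/10*(-16641) = 1114947/10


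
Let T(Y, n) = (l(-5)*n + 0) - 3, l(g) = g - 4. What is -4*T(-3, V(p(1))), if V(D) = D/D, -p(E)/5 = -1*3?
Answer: 48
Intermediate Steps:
l(g) = -4 + g
p(E) = 15 (p(E) = -(-5)*3 = -5*(-3) = 15)
V(D) = 1
T(Y, n) = -3 - 9*n (T(Y, n) = ((-4 - 5)*n + 0) - 3 = (-9*n + 0) - 3 = -9*n - 3 = -3 - 9*n)
-4*T(-3, V(p(1))) = -4*(-3 - 9*1) = -4*(-3 - 9) = -4*(-12) = 48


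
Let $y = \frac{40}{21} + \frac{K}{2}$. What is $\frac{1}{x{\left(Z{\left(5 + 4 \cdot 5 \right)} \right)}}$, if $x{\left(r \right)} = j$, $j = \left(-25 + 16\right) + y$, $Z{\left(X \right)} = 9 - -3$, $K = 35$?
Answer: $\frac{42}{437} \approx 0.09611$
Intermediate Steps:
$y = \frac{815}{42}$ ($y = \frac{40}{21} + \frac{35}{2} = \frac{815}{42} \approx 19.405$)
$Z{\left(X \right)} = 12$ ($Z{\left(X \right)} = 9 + 3 = 12$)
$j = \frac{437}{42}$ ($j = \left(-25 + 16\right) + \frac{815}{42} = -9 + \frac{815}{42} = \frac{437}{42} \approx 10.405$)
$x{\left(r \right)} = \frac{437}{42}$
$\frac{1}{x{\left(Z{\left(5 + 4 \cdot 5 \right)} \right)}} = \frac{1}{\frac{437}{42}} = \frac{42}{437}$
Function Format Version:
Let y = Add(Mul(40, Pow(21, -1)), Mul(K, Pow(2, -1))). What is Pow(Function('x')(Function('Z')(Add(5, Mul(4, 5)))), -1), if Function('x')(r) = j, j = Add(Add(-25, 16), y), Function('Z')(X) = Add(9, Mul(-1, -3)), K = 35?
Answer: Rational(42, 437) ≈ 0.096110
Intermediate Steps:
y = Rational(815, 42) (y = Add(Mul(40, Pow(21, -1)), Mul(35, Pow(2, -1))) = Add(Mul(40, Rational(1, 21)), Mul(35, Rational(1, 2))) = Add(Rational(40, 21), Rational(35, 2)) = Rational(815, 42) ≈ 19.405)
Function('Z')(X) = 12 (Function('Z')(X) = Add(9, 3) = 12)
j = Rational(437, 42) (j = Add(Add(-25, 16), Rational(815, 42)) = Add(-9, Rational(815, 42)) = Rational(437, 42) ≈ 10.405)
Function('x')(r) = Rational(437, 42)
Pow(Function('x')(Function('Z')(Add(5, Mul(4, 5)))), -1) = Pow(Rational(437, 42), -1) = Rational(42, 437)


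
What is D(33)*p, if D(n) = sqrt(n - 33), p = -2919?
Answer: 0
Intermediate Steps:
D(n) = sqrt(-33 + n)
D(33)*p = sqrt(-33 + 33)*(-2919) = sqrt(0)*(-2919) = 0*(-2919) = 0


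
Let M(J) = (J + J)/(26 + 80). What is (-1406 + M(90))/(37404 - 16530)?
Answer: -37214/553161 ≈ -0.067275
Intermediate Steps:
M(J) = J/53 (M(J) = (2*J)/106 = (2*J)*(1/106) = J/53)
(-1406 + M(90))/(37404 - 16530) = (-1406 + (1/53)*90)/(37404 - 16530) = (-1406 + 90/53)/20874 = -74428/53*1/20874 = -37214/553161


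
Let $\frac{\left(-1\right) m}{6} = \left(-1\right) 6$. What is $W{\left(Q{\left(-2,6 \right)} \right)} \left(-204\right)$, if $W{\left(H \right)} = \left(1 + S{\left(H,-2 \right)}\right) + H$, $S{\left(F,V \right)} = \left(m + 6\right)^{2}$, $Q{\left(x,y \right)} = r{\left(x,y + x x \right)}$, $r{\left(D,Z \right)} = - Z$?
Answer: $-358020$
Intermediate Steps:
$Q{\left(x,y \right)} = - y - x^{2}$ ($Q{\left(x,y \right)} = - (y + x x) = - (y + x^{2}) = - y - x^{2}$)
$m = 36$ ($m = - 6 \left(\left(-1\right) 6\right) = \left(-6\right) \left(-6\right) = 36$)
$S{\left(F,V \right)} = 1764$ ($S{\left(F,V \right)} = \left(36 + 6\right)^{2} = 42^{2} = 1764$)
$W{\left(H \right)} = 1765 + H$ ($W{\left(H \right)} = \left(1 + 1764\right) + H = 1765 + H$)
$W{\left(Q{\left(-2,6 \right)} \right)} \left(-204\right) = \left(1765 - 10\right) \left(-204\right) = 1755 \left(-204\right) = -358020$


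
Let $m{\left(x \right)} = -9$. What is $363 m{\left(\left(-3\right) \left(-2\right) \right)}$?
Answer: $-3267$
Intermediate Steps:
$363 m{\left(\left(-3\right) \left(-2\right) \right)} = 363 \left(-9\right) = -3267$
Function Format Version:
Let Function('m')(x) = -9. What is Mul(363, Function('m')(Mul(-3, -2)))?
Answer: -3267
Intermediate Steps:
Mul(363, Function('m')(Mul(-3, -2))) = Mul(363, -9) = -3267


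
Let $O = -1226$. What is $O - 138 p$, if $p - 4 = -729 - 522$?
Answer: $170860$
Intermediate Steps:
$p = -1247$ ($p = 4 - 1251 = -1247$)
$O - 138 p = -1226 - -172086 = -1226 + 172086 = 170860$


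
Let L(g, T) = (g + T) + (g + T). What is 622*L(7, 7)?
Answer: 17416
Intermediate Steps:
L(g, T) = 2*T + 2*g (L(g, T) = (T + g) + (T + g) = 2*T + 2*g)
622*L(7, 7) = 622*(2*7 + 2*7) = 622*(14 + 14) = 622*28 = 17416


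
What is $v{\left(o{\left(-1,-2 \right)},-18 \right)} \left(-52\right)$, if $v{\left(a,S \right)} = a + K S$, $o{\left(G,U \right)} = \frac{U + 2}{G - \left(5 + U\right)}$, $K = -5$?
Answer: $-4680$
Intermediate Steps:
$o{\left(G,U \right)} = \frac{2 + U}{-5 + G - U}$
$v{\left(a,S \right)} = a - 5 S$
$v{\left(o{\left(-1,-2 \right)},-18 \right)} \left(-52\right) = \left(\frac{2 - 2}{-5 - 1 - -2} - -90\right) \left(-52\right) = \left(\frac{1}{-5 - 1 + 2} \cdot 0 + 90\right) \left(-52\right) = \left(\frac{1}{-4} \cdot 0 + 90\right) \left(-52\right) = \left(\left(- \frac{1}{4}\right) 0 + 90\right) \left(-52\right) = \left(0 + 90\right) \left(-52\right) = 90 \left(-52\right) = -4680$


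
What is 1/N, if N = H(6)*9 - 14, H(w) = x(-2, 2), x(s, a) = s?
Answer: -1/32 ≈ -0.031250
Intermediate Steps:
H(w) = -2
N = -32 (N = -2*9 - 14 = -18 - 14 = -32)
1/N = 1/(-32) = -1/32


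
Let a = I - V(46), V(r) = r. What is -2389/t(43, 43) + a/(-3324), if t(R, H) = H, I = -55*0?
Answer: -3969529/71466 ≈ -55.544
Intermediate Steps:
I = 0
a = -46 (a = 0 - 1*46 = 0 - 46 = -46)
-2389/t(43, 43) + a/(-3324) = -2389/43 - 46/(-3324) = -2389*1/43 - 46*(-1/3324) = -2389/43 + 23/1662 = -3969529/71466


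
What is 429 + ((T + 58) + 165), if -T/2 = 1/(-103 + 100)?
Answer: 1958/3 ≈ 652.67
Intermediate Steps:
T = 2/3 (T = -2/(-103 + 100) = -2/(-3) = -2*(-1/3) = 2/3 ≈ 0.66667)
429 + ((T + 58) + 165) = 429 + ((2/3 + 58) + 165) = 429 + (176/3 + 165) = 429 + 671/3 = 1958/3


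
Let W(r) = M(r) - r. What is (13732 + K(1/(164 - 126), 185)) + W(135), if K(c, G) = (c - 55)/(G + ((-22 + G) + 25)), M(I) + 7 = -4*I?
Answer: 184968611/14174 ≈ 13050.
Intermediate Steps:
M(I) = -7 - 4*I
W(r) = -7 - 5*r (W(r) = (-7 - 4*r) - r = -7 - 5*r)
K(c, G) = (-55 + c)/(3 + 2*G) (K(c, G) = (-55 + c)/(G + (3 + G)) = (-55 + c)/(3 + 2*G))
(13732 + K(1/(164 - 126), 185)) + W(135) = (13732 + (-55 + 1/(164 - 126))/(3 + 2*185)) + (-7 - 5*135) = (13732 + (-55 + 1/38)/(3 + 370)) + (-7 - 675) = (13732 + (-55 + 1/38)/373) - 682 = (13732 + (1/373)*(-2089/38)) - 682 = (13732 - 2089/14174) - 682 = 194635279/14174 - 682 = 184968611/14174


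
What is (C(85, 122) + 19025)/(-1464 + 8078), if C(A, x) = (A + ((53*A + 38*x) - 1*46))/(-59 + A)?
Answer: 251915/85982 ≈ 2.9299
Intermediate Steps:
C(A, x) = (-46 + 38*x + 54*A)/(-59 + A) (C(A, x) = (A + ((38*x + 53*A) - 46))/(-59 + A) = (A + (-46 + 38*x + 53*A))/(-59 + A) = (-46 + 38*x + 54*A)/(-59 + A))
(C(85, 122) + 19025)/(-1464 + 8078) = (2*(-23 + 19*122 + 27*85)/(-59 + 85) + 19025)/(-1464 + 8078) = (2*(-23 + 2318 + 2295)/26 + 19025)/6614 = (2*(1/26)*4590 + 19025)*(1/6614) = (4590/13 + 19025)*(1/6614) = (251915/13)*(1/6614) = 251915/85982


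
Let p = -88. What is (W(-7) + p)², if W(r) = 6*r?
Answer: 16900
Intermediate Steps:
(W(-7) + p)² = (6*(-7) - 88)² = (-42 - 88)² = (-130)² = 16900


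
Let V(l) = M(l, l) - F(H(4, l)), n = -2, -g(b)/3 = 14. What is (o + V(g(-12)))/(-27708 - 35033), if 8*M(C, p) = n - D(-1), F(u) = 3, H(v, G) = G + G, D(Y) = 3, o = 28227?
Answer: -225787/501928 ≈ -0.44984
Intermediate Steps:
g(b) = -42 (g(b) = -3*14 = -42)
H(v, G) = 2*G
M(C, p) = -5/8 (M(C, p) = (-2 - 1*3)/8 = (-2 - 3)/8 = (⅛)*(-5) = -5/8)
V(l) = -29/8 (V(l) = -5/8 - 1*3 = -5/8 - 3 = -29/8)
(o + V(g(-12)))/(-27708 - 35033) = (28227 - 29/8)/(-27708 - 35033) = (225787/8)/(-62741) = (225787/8)*(-1/62741) = -225787/501928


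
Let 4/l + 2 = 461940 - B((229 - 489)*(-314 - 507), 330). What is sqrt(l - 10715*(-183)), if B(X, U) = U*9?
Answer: sqrt(25815949104501322)/114742 ≈ 1400.3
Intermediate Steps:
B(X, U) = 9*U
l = 1/114742 (l = 4/(-2 + (461940 - 9*330)) = 4/(-2 + (461940 - 1*2970)) = 4/(-2 + (461940 - 2970)) = 4/(-2 + 458970) = 4/458968 = 4*(1/458968) = 1/114742 ≈ 8.7152e-6)
sqrt(l - 10715*(-183)) = sqrt(1/114742 - 10715*(-183)) = sqrt(1/114742 + 1960845) = sqrt(224991276991/114742) = sqrt(25815949104501322)/114742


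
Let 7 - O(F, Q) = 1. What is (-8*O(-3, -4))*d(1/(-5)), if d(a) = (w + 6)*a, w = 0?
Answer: 288/5 ≈ 57.600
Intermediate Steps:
O(F, Q) = 6 (O(F, Q) = 7 - 1*1 = 7 - 1 = 6)
d(a) = 6*a (d(a) = (0 + 6)*a = 6*a)
(-8*O(-3, -4))*d(1/(-5)) = (-8*6)*(6/(-5)) = -288*(-1)/5 = -48*(-6/5) = 288/5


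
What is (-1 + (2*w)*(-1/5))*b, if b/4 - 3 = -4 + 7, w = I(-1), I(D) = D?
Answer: -72/5 ≈ -14.400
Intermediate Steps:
w = -1
b = 24 (b = 12 + 4*(-4 + 7) = 12 + 4*3 = 12 + 12 = 24)
(-1 + (2*w)*(-1/5))*b = (-1 + (2*(-1))*(-1/5))*24 = (-1 - (-2)/5)*24 = (-1 - 2*(-1/5))*24 = (-1 + 2/5)*24 = -3/5*24 = -72/5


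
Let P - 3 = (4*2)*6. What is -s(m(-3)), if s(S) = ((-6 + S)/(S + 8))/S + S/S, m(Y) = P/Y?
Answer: -130/153 ≈ -0.84967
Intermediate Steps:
P = 51 (P = 3 + (4*2)*6 = 3 + 8*6 = 3 + 48 = 51)
m(Y) = 51/Y
s(S) = 1 + (-6 + S)/(S*(8 + S)) (s(S) = ((-6 + S)/(8 + S))/S + 1 = (-6 + S)/(S*(8 + S)) + 1 = 1 + (-6 + S)/(S*(8 + S)))
-s(m(-3)) = -(-6 + (51/(-3))**2 + 9*(51/(-3)))/((51/(-3))*(8 + 51/(-3))) = -(-6 + (51*(-1/3))**2 + 9*(51*(-1/3)))/((51*(-1/3))*(8 + 51*(-1/3))) = -(-6 + (-17)**2 + 9*(-17))/((-17)*(8 - 17)) = -(-1)*(-6 + 289 - 153)/(17*(-9)) = -(-1)*(-1)*130/(17*9) = -1*130/153 = -130/153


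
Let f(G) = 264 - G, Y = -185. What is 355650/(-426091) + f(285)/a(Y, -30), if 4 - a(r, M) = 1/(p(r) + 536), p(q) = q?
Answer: -3639693711/597805673 ≈ -6.0884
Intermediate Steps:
a(r, M) = 4 - 1/(536 + r) (a(r, M) = 4 - 1/(r + 536) = 4 - 1/(536 + r))
355650/(-426091) + f(285)/a(Y, -30) = 355650/(-426091) + (264 - 1*285)/(((2143 + 4*(-185))/(536 - 185))) = 355650*(-1/426091) + (264 - 285)/(((2143 - 740)/351)) = -355650/426091 - 21/((1/351)*1403) = -355650/426091 - 21/1403/351 = -355650/426091 - 21*351/1403 = -355650/426091 - 7371/1403 = -3639693711/597805673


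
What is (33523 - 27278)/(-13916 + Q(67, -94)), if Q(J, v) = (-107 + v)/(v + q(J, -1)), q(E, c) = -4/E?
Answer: -7871198/17537033 ≈ -0.44883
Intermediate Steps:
Q(J, v) = (-107 + v)/(v - 4/J)
(33523 - 27278)/(-13916 + Q(67, -94)) = (33523 - 27278)/(-13916 + 67*(-107 - 94)/(-4 + 67*(-94))) = 6245/(-13916 + 67*(-201)/(-4 - 6298)) = 6245/(-13916 + 67*(-201)/(-6302)) = 6245/(-13916 + 67*(-1/6302)*(-201)) = 6245/(-13916 + 13467/6302) = 6245/(-87685165/6302) = 6245*(-6302/87685165) = -7871198/17537033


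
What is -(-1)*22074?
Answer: 22074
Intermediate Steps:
-(-1)*22074 = -1*(-22074) = 22074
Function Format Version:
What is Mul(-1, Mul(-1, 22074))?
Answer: 22074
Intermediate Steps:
Mul(-1, Mul(-1, 22074)) = Mul(-1, -22074) = 22074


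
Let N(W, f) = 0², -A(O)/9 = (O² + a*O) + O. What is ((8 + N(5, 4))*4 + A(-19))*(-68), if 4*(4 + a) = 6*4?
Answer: 183872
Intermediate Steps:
a = 2 (a = -4 + (6*4)/4 = -4 + (¼)*24 = -4 + 6 = 2)
A(O) = -27*O - 9*O² (A(O) = -9*((O² + 2*O) + O) = -9*(O² + 3*O) = -27*O - 9*O²)
N(W, f) = 0
((8 + N(5, 4))*4 + A(-19))*(-68) = ((8 + 0)*4 - 9*(-19)*(3 - 19))*(-68) = (8*4 - 9*(-19)*(-16))*(-68) = (32 - 2736)*(-68) = -2704*(-68) = 183872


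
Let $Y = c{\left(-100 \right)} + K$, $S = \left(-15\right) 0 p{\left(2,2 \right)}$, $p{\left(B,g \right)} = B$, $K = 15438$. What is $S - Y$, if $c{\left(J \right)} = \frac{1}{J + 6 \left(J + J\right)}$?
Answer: $- \frac{20069399}{1300} \approx -15438.0$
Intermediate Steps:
$c{\left(J \right)} = \frac{1}{13 J}$ ($c{\left(J \right)} = \frac{1}{J + 6 \cdot 2 J} = \frac{1}{J + 12 J} = \frac{1}{13 J}$)
$S = 0$ ($S = \left(-15\right) 0 \cdot 2 = 0 \cdot 2 = 0$)
$Y = \frac{20069399}{1300}$ ($Y = \frac{1}{13 \left(-100\right)} + 15438 = \frac{1}{13} \left(- \frac{1}{100}\right) + 15438 = - \frac{1}{1300} + 15438 = \frac{20069399}{1300} \approx 15438.0$)
$S - Y = 0 - \frac{20069399}{1300} = - \frac{20069399}{1300}$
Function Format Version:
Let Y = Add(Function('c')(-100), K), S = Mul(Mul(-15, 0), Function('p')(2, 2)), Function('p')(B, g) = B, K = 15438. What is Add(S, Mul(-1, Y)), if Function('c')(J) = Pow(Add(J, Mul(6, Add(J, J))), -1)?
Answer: Rational(-20069399, 1300) ≈ -15438.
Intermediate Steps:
Function('c')(J) = Mul(Rational(1, 13), Pow(J, -1)) (Function('c')(J) = Pow(Add(J, Mul(6, Mul(2, J))), -1) = Pow(Add(J, Mul(12, J)), -1) = Pow(Mul(13, J), -1) = Mul(Rational(1, 13), Pow(J, -1)))
S = 0 (S = Mul(Mul(-15, 0), 2) = Mul(0, 2) = 0)
Y = Rational(20069399, 1300) (Y = Add(Mul(Rational(1, 13), Pow(-100, -1)), 15438) = Add(Mul(Rational(1, 13), Rational(-1, 100)), 15438) = Add(Rational(-1, 1300), 15438) = Rational(20069399, 1300) ≈ 15438.)
Add(S, Mul(-1, Y)) = Add(0, Mul(-1, Rational(20069399, 1300))) = Add(0, Rational(-20069399, 1300)) = Rational(-20069399, 1300)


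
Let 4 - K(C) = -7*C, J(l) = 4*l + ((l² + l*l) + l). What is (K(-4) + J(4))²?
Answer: 784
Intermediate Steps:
J(l) = 2*l² + 5*l (J(l) = 4*l + ((l² + l²) + l) = 4*l + (2*l² + l) = 4*l + (l + 2*l²) = 2*l² + 5*l)
K(C) = 4 + 7*C (K(C) = 4 - (-7)*C = 4 + 7*C)
(K(-4) + J(4))² = ((4 + 7*(-4)) + 4*(5 + 2*4))² = ((4 - 28) + 4*(5 + 8))² = (-24 + 4*13)² = (-24 + 52)² = 28² = 784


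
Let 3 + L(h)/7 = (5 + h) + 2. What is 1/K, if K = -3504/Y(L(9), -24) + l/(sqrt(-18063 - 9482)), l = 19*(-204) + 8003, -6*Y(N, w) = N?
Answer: 7528379040/1759452755167 + 4882241*I*sqrt(27545)/1759452755167 ≈ 0.0042788 + 0.00046054*I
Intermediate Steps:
L(h) = 28 + 7*h (L(h) = -21 + 7*((5 + h) + 2) = -21 + 7*(7 + h) = -21 + (49 + 7*h) = 28 + 7*h)
Y(N, w) = -N/6
l = 4127 (l = -3876 + 8003 = 4127)
K = 21024/91 - 4127*I*sqrt(27545)/27545 (K = -3504*(-6/(28 + 7*9)) + 4127/(sqrt(-18063 - 9482)) = -3504*(-6/(28 + 63)) + 4127/(sqrt(-27545)) = -3504/((-1/6*91)) + 4127/((I*sqrt(27545))) = -3504/(-91/6) + 4127*(-I*sqrt(27545)/27545) = -3504*(-6/91) - 4127*I*sqrt(27545)/27545 = 21024/91 - 4127*I*sqrt(27545)/27545 ≈ 231.03 - 24.866*I)
1/K = 1/(21024/91 - 4127*I*sqrt(27545)/27545)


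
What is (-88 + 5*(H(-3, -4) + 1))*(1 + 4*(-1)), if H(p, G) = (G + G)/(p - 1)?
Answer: 219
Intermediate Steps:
H(p, G) = 2*G/(-1 + p) (H(p, G) = (2*G)/(-1 + p) = 2*G/(-1 + p))
(-88 + 5*(H(-3, -4) + 1))*(1 + 4*(-1)) = (-88 + 5*(2*(-4)/(-1 - 3) + 1))*(1 + 4*(-1)) = (-88 + 5*(2*(-4)/(-4) + 1))*(1 - 4) = (-88 + 5*(2*(-4)*(-1/4) + 1))*(-3) = (-88 + 5*(2 + 1))*(-3) = (-88 + 5*3)*(-3) = (-88 + 15)*(-3) = -73*(-3) = 219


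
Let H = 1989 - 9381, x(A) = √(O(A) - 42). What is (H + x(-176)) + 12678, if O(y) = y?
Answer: 5286 + I*√218 ≈ 5286.0 + 14.765*I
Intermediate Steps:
x(A) = √(-42 + A) (x(A) = √(A - 42) = √(-42 + A))
H = -7392
(H + x(-176)) + 12678 = (-7392 + √(-42 - 176)) + 12678 = (-7392 + √(-218)) + 12678 = (-7392 + I*√218) + 12678 = 5286 + I*√218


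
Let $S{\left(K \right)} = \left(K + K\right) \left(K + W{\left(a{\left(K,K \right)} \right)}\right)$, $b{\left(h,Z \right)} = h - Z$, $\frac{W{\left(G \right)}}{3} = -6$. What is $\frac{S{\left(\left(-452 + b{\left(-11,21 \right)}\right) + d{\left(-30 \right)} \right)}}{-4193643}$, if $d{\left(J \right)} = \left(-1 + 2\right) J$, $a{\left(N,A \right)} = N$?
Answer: $- \frac{546896}{4193643} \approx -0.13041$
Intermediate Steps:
$d{\left(J \right)} = J$ ($d{\left(J \right)} = 1 J = J$)
$W{\left(G \right)} = -18$ ($W{\left(G \right)} = 3 \left(-6\right) = -18$)
$S{\left(K \right)} = 2 K \left(-18 + K\right)$ ($S{\left(K \right)} = \left(K + K\right) \left(K - 18\right) = 2 K \left(-18 + K\right)$)
$\frac{S{\left(\left(-452 + b{\left(-11,21 \right)}\right) + d{\left(-30 \right)} \right)}}{-4193643} = \frac{2 \left(\left(-452 - 32\right) - 30\right) \left(-18 - 514\right)}{-4193643} = 2 \left(\left(-452 - 32\right) - 30\right) \left(-18 - 514\right) \left(- \frac{1}{4193643}\right) = 2 \left(-484 - 30\right) \left(-18 - 514\right) \left(- \frac{1}{4193643}\right) = 2 \left(-514\right) \left(-18 - 514\right) \left(- \frac{1}{4193643}\right) = 2 \left(-514\right) \left(-532\right) \left(- \frac{1}{4193643}\right) = 546896 \left(- \frac{1}{4193643}\right) = - \frac{546896}{4193643}$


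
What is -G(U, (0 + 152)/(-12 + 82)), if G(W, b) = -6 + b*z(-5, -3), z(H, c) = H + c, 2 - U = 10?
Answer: 818/35 ≈ 23.371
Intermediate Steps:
U = -8 (U = 2 - 1*10 = 2 - 10 = -8)
G(W, b) = -6 - 8*b (G(W, b) = -6 + b*(-5 - 3) = -6 + b*(-8) = -6 - 8*b)
-G(U, (0 + 152)/(-12 + 82)) = -(-6 - 8*(0 + 152)/(-12 + 82)) = -(-6 - 1216/70) = -(-6 - 8*76/35) = -(-6 - 608/35) = -1*(-818/35) = 818/35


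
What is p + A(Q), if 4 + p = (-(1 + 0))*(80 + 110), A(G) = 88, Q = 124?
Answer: -106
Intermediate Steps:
p = -194 (p = -4 + (-(1 + 0))*(80 + 110) = -4 - 1*1*190 = -4 - 1*190 = -4 - 190 = -194)
p + A(Q) = -194 + 88 = -106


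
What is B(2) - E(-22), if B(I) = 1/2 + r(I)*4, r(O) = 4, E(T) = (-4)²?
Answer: ½ ≈ 0.50000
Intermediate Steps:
E(T) = 16
B(I) = 33/2 (B(I) = 1/2 + 4*4 = ½ + 16 = 33/2)
B(2) - E(-22) = 33/2 - 1*16 = 33/2 - 16 = ½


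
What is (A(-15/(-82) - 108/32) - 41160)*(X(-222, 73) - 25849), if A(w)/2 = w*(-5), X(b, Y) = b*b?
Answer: -158069192175/164 ≈ -9.6384e+8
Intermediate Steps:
X(b, Y) = b²
A(w) = -10*w (A(w) = 2*(w*(-5)) = 2*(-5*w) = -10*w)
(A(-15/(-82) - 108/32) - 41160)*(X(-222, 73) - 25849) = (-10*(-15/(-82) - 108/32) - 41160)*((-222)² - 25849) = (-10*(-15*(-1/82) - 108*1/32) - 41160)*(49284 - 25849) = (-10*(15/82 - 27/8) - 41160)*23435 = (-10*(-1047/328) - 41160)*23435 = (5235/164 - 41160)*23435 = -6745005/164*23435 = -158069192175/164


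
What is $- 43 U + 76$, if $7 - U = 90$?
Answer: $3645$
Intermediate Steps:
$U = -83$ ($U = 7 - 90 = -83$)
$- 43 U + 76 = \left(-43\right) \left(-83\right) + 76 = 3569 + 76 = 3645$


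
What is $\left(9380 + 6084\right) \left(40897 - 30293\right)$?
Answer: $163980256$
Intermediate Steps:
$\left(9380 + 6084\right) \left(40897 - 30293\right) = 15464 \cdot 10604 = 163980256$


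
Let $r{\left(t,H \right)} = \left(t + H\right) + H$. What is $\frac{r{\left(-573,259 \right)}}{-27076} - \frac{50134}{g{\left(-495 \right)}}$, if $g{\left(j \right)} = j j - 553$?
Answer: $- \frac{83998889}{413707742} \approx -0.20304$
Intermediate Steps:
$g{\left(j \right)} = -553 + j^{2}$ ($g{\left(j \right)} = j^{2} - 553 = -553 + j^{2}$)
$r{\left(t,H \right)} = t + 2 H$ ($r{\left(t,H \right)} = \left(H + t\right) + H = t + 2 H$)
$\frac{r{\left(-573,259 \right)}}{-27076} - \frac{50134}{g{\left(-495 \right)}} = \frac{-573 + 2 \cdot 259}{-27076} - \frac{50134}{-553 + \left(-495\right)^{2}} = \left(-573 + 518\right) \left(- \frac{1}{27076}\right) - \frac{50134}{-553 + 245025} = \left(-55\right) \left(- \frac{1}{27076}\right) - \frac{50134}{244472} = \frac{55}{27076} - \frac{25067}{122236} = - \frac{83998889}{413707742}$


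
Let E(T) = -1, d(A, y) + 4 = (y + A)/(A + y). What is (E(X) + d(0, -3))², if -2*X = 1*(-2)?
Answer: 16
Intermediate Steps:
d(A, y) = -3 (d(A, y) = -4 + (y + A)/(A + y) = -4 + (A + y)/(A + y) = -4 + 1 = -3)
X = 1 (X = -(-2)/2 = -½*(-2) = 1)
(E(X) + d(0, -3))² = (-1 - 3)² = (-4)² = 16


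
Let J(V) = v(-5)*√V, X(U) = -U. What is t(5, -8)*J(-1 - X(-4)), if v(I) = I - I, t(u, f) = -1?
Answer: 0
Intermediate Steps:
v(I) = 0
J(V) = 0 (J(V) = 0*√V = 0)
t(5, -8)*J(-1 - X(-4)) = -1*0 = 0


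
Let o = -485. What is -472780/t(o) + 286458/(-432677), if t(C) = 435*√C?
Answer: -286458/432677 + 94556*I*√485/42195 ≈ -0.66206 + 49.351*I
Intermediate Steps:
-472780/t(o) + 286458/(-432677) = -472780*(-I*√485/210975) + 286458/(-432677) = -472780*(-I*√485/210975) + 286458*(-1/432677) = -472780*(-I*√485/210975) - 286458/432677 = -(-94556)*I*√485/42195 - 286458/432677 = 94556*I*√485/42195 - 286458/432677 = -286458/432677 + 94556*I*√485/42195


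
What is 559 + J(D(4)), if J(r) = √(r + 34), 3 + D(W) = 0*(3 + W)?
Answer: 559 + √31 ≈ 564.57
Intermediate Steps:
D(W) = -3 (D(W) = -3 + 0*(3 + W) = -3 + 0 = -3)
J(r) = √(34 + r)
559 + J(D(4)) = 559 + √(34 - 3) = 559 + √31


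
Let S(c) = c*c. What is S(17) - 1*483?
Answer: -194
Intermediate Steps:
S(c) = c**2
S(17) - 1*483 = 17**2 - 1*483 = 289 - 483 = -194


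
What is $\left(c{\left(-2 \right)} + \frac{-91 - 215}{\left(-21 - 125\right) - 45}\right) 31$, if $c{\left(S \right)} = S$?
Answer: $- \frac{2356}{191} \approx -12.335$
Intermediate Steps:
$\left(c{\left(-2 \right)} + \frac{-91 - 215}{\left(-21 - 125\right) - 45}\right) 31 = \left(-2 + \frac{-91 - 215}{\left(-21 - 125\right) - 45}\right) 31 = \left(-2 - \frac{306}{\left(-21 - 125\right) - 45}\right) 31 = \left(-2 - \frac{306}{-146 - 45}\right) 31 = \left(-2 - \frac{306}{-191}\right) 31 = \left(-2 - - \frac{306}{191}\right) 31 = \left(-2 + \frac{306}{191}\right) 31 = \left(- \frac{76}{191}\right) 31 = - \frac{2356}{191}$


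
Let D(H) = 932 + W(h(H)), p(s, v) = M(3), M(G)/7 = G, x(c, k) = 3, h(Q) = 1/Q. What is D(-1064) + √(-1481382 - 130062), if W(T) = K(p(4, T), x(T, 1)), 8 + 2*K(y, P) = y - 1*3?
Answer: 937 + 2*I*√402861 ≈ 937.0 + 1269.4*I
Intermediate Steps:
M(G) = 7*G
p(s, v) = 21 (p(s, v) = 7*3 = 21)
K(y, P) = -11/2 + y/2 (K(y, P) = -4 + (y - 1*3)/2 = -4 + (y - 3)/2 = -4 + (-3 + y)/2 = -4 + (-3/2 + y/2) = -11/2 + y/2)
W(T) = 5 (W(T) = -11/2 + (½)*21 = -11/2 + 21/2 = 5)
D(H) = 937 (D(H) = 932 + 5 = 937)
D(-1064) + √(-1481382 - 130062) = 937 + √(-1481382 - 130062) = 937 + √(-1611444) = 937 + 2*I*√402861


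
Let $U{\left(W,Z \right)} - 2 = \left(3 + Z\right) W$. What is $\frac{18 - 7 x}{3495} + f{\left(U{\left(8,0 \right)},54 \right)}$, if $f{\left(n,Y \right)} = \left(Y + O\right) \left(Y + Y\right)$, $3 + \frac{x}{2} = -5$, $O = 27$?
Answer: $\frac{6114878}{699} \approx 8748.0$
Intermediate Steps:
$x = -16$ ($x = -6 + 2 \left(-5\right) = -6 - 10 = -16$)
$U{\left(W,Z \right)} = 2 + W \left(3 + Z\right)$ ($U{\left(W,Z \right)} = 2 + \left(3 + Z\right) W = 2 + W \left(3 + Z\right)$)
$f{\left(n,Y \right)} = 2 Y \left(27 + Y\right)$ ($f{\left(n,Y \right)} = \left(Y + 27\right) \left(Y + Y\right) = \left(27 + Y\right) 2 Y = 2 Y \left(27 + Y\right)$)
$\frac{18 - 7 x}{3495} + f{\left(U{\left(8,0 \right)},54 \right)} = \frac{18 - -112}{3495} + 2 \cdot 54 \left(27 + 54\right) = \left(18 + 112\right) \frac{1}{3495} + 2 \cdot 54 \cdot 81 = 130 \cdot \frac{1}{3495} + 8748 = \frac{26}{699} + 8748 = \frac{6114878}{699}$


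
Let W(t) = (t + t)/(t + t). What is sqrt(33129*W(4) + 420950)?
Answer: sqrt(454079) ≈ 673.85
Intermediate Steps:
W(t) = 1 (W(t) = (2*t)/((2*t)) = (2*t)*(1/(2*t)) = 1)
sqrt(33129*W(4) + 420950) = sqrt(33129*1 + 420950) = sqrt(33129 + 420950) = sqrt(454079)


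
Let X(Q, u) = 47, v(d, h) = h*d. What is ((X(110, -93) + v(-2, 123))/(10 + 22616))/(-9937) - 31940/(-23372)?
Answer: 1795305140327/1313708345766 ≈ 1.3666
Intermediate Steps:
v(d, h) = d*h
((X(110, -93) + v(-2, 123))/(10 + 22616))/(-9937) - 31940/(-23372) = ((47 - 2*123)/(10 + 22616))/(-9937) - 31940/(-23372) = ((47 - 246)/22626)*(-1/9937) - 31940*(-1/23372) = -199*1/22626*(-1/9937) + 7985/5843 = -199/22626*(-1/9937) + 7985/5843 = 199/224834562 + 7985/5843 = 1795305140327/1313708345766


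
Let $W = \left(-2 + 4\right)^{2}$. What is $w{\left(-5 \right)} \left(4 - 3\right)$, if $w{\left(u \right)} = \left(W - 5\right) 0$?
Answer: $0$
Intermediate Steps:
$W = 4$ ($W = 2^{2} = 4$)
$w{\left(u \right)} = 0$ ($w{\left(u \right)} = \left(4 - 5\right) 0 = \left(-1\right) 0 = 0$)
$w{\left(-5 \right)} \left(4 - 3\right) = 0 \left(4 - 3\right) = 0 \cdot 1 = 0$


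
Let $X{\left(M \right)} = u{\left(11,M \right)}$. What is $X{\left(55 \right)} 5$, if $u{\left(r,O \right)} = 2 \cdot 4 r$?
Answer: $440$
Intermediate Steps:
$u{\left(r,O \right)} = 8 r$
$X{\left(M \right)} = 88$ ($X{\left(M \right)} = 8 \cdot 11 = 88$)
$X{\left(55 \right)} 5 = 88 \cdot 5 = 440$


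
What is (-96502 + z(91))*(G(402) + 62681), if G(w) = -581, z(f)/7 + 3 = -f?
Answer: -6033636000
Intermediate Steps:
z(f) = -21 - 7*f (z(f) = -21 + 7*(-f) = -21 - 7*f)
(-96502 + z(91))*(G(402) + 62681) = (-96502 + (-21 - 7*91))*(-581 + 62681) = (-96502 + (-21 - 637))*62100 = (-96502 - 658)*62100 = -97160*62100 = -6033636000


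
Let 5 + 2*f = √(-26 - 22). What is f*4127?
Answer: -20635/2 + 8254*I*√3 ≈ -10318.0 + 14296.0*I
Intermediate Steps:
f = -5/2 + 2*I*√3 (f = -5/2 + √(-26 - 22)/2 = -5/2 + √(-48)/2 = -5/2 + (4*I*√3)/2 = -5/2 + 2*I*√3 ≈ -2.5 + 3.4641*I)
f*4127 = (-5/2 + 2*I*√3)*4127 = -20635/2 + 8254*I*√3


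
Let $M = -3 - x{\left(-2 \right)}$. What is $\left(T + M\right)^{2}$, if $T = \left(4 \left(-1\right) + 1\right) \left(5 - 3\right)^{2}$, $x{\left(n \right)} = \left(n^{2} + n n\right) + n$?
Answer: $441$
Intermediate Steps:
$x{\left(n \right)} = n + 2 n^{2}$ ($x{\left(n \right)} = \left(n^{2} + n^{2}\right) + n = 2 n^{2} + n = n + 2 n^{2}$)
$M = -9$ ($M = -3 - - 2 \left(1 + 2 \left(-2\right)\right) = -3 - - 2 \left(1 - 4\right) = -3 - \left(-2\right) \left(-3\right) = -3 - 6 = -9$)
$T = -12$ ($T = \left(-4 + 1\right) 2^{2} = \left(-3\right) 4 = -12$)
$\left(T + M\right)^{2} = \left(-12 - 9\right)^{2} = \left(-21\right)^{2} = 441$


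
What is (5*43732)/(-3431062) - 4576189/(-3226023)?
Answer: 7497892996769/5534342463213 ≈ 1.3548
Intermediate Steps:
(5*43732)/(-3431062) - 4576189/(-3226023) = 218660*(-1/3431062) - 4576189*(-1/3226023) = -109330/1715531 + 4576189/3226023 = 7497892996769/5534342463213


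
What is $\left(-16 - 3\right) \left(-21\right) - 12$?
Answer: $387$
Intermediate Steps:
$\left(-16 - 3\right) \left(-21\right) - 12 = \left(-19\right) \left(-21\right) - 12 = 399 - 12 = 387$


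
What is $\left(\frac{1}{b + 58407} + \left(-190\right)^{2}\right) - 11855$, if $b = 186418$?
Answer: $\frac{5935782126}{244825} \approx 24245.0$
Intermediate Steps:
$\left(\frac{1}{b + 58407} + \left(-190\right)^{2}\right) - 11855 = \left(\frac{1}{186418 + 58407} + \left(-190\right)^{2}\right) - 11855 = \left(\frac{1}{244825} + 36100\right) - 11855 = \frac{8838182501}{244825} - 11855 = \frac{5935782126}{244825}$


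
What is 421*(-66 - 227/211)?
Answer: -5958413/211 ≈ -28239.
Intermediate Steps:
421*(-66 - 227/211) = 421*(-14153/211) = -5958413/211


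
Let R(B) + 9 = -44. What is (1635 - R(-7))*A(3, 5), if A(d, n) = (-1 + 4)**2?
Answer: 15192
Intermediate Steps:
R(B) = -53 (R(B) = -9 - 44 = -53)
A(d, n) = 9 (A(d, n) = 3**2 = 9)
(1635 - R(-7))*A(3, 5) = (1635 - 1*(-53))*9 = (1635 + 53)*9 = 1688*9 = 15192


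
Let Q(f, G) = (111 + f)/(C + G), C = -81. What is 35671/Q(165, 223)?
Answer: 2532641/138 ≈ 18352.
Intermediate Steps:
Q(f, G) = (111 + f)/(-81 + G)
35671/Q(165, 223) = 35671/(((111 + 165)/(-81 + 223))) = 35671/((276/142)) = 35671/(((1/142)*276)) = 35671/(138/71) = 35671*(71/138) = 2532641/138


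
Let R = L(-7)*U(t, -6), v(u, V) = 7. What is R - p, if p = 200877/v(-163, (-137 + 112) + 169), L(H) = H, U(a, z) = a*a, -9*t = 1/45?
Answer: -32948849974/1148175 ≈ -28697.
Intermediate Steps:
t = -1/405 (t = -⅑/45 = -⅑*1/45 = -1/405 ≈ -0.0024691)
U(a, z) = a²
p = 200877/7 ≈ 28697.
R = -7/164025 (R = -7*(-1/405)² = -7*1/164025 = -7/164025 ≈ -4.2676e-5)
R - p = -7/164025 - 1*200877/7 = -7/164025 - 200877/7 = -32948849974/1148175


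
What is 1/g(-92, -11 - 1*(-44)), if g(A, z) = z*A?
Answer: -1/3036 ≈ -0.00032938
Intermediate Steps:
g(A, z) = A*z
1/g(-92, -11 - 1*(-44)) = 1/(-92*(-11 - 1*(-44))) = 1/(-92*(-11 + 44)) = 1/(-92*33) = 1/(-3036) = -1/3036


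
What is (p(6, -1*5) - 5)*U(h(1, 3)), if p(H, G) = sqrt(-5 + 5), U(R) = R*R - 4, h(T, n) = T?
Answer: 15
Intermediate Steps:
U(R) = -4 + R**2 (U(R) = R**2 - 4 = -4 + R**2)
p(H, G) = 0 (p(H, G) = sqrt(0) = 0)
(p(6, -1*5) - 5)*U(h(1, 3)) = (0 - 5)*(-4 + 1**2) = -5*(-4 + 1) = -5*(-3) = 15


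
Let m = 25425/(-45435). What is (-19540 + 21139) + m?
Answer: 4841676/3029 ≈ 1598.4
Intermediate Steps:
m = -1695/3029 (m = 25425*(-1/45435) = -1695/3029 ≈ -0.55959)
(-19540 + 21139) + m = (-19540 + 21139) - 1695/3029 = 1599 - 1695/3029 = 4841676/3029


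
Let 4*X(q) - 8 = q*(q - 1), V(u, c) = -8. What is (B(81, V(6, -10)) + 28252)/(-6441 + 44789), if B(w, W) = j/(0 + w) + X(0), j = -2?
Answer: 572143/776547 ≈ 0.73678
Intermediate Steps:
X(q) = 2 + q*(-1 + q)/4 (X(q) = 2 + (q*(q - 1))/4 = 2 + (q*(-1 + q))/4 = 2 + q*(-1 + q)/4)
B(w, W) = 2 - 2/w (B(w, W) = -2/(0 + w) + (2 - 1/4*0 + (1/4)*0**2) = -2/w + (2 + 0 + (1/4)*0) = -2/w + (2 + 0 + 0) = -2/w + 2 = 2 - 2/w)
(B(81, V(6, -10)) + 28252)/(-6441 + 44789) = ((2 - 2/81) + 28252)/(-6441 + 44789) = ((2 - 2*1/81) + 28252)/38348 = ((2 - 2/81) + 28252)*(1/38348) = (160/81 + 28252)*(1/38348) = (2288572/81)*(1/38348) = 572143/776547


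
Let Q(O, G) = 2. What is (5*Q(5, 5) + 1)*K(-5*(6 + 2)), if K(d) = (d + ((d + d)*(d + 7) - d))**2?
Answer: 76665600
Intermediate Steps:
K(d) = 4*d**2*(7 + d)**2 (K(d) = (d + ((2*d)*(7 + d) - d))**2 = (d + (2*d*(7 + d) - d))**2 = (d + (-d + 2*d*(7 + d)))**2 = (2*d*(7 + d))**2 = 4*d**2*(7 + d)**2)
(5*Q(5, 5) + 1)*K(-5*(6 + 2)) = (5*2 + 1)*(4*(-5*(6 + 2))**2*(7 - 5*(6 + 2))**2) = (10 + 1)*(4*(-5*8)**2*(7 - 5*8)**2) = 11*(4*(-40)**2*(7 - 40)**2) = 11*(4*1600*(-33)**2) = 11*(4*1600*1089) = 11*6969600 = 76665600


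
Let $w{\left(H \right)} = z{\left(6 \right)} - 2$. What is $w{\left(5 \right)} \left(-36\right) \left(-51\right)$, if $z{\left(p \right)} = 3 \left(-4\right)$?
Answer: $-25704$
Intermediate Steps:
$z{\left(p \right)} = -12$
$w{\left(H \right)} = -14$ ($w{\left(H \right)} = -12 - 2 = -14$)
$w{\left(5 \right)} \left(-36\right) \left(-51\right) = \left(-14\right) \left(-36\right) \left(-51\right) = 504 \left(-51\right) = -25704$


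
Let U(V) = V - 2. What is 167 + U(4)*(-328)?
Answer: -489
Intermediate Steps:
U(V) = -2 + V
167 + U(4)*(-328) = 167 + (-2 + 4)*(-328) = 167 + 2*(-328) = 167 - 656 = -489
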